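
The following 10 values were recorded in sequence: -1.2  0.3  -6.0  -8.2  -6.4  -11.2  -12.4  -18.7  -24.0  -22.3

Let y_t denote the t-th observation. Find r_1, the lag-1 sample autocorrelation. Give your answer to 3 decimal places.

Mean ȳ = (-1.2 + 0.3 − 6.0 − 8.2 − 6.4 − 11.2 − 12.4 − 18.7 − 24.0 − 22.3)/10 = -11.0100
Numerator Σ_{t=1}^{9}(y_t−ȳ)(y_{t+1}−ȳ) = 451.2739
Denominator Σ(y_t−ȳ)² = 635.7090
r_1 = 451.2739 / 635.7090 = 0.710

0.710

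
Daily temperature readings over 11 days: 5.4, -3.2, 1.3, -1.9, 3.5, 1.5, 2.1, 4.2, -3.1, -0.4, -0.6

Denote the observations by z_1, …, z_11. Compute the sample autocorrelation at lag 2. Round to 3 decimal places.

Mean z̄ = (5.4 − 3.2 + 1.3 − 1.9 + 3.5 + 1.5 + 2.1 + 4.2 − 3.1 − 0.4 − 0.6)/11 = 0.8000
Numerator Σ_{t=1}^{9}(z_t−z̄)(z_{t+2}−z̄) = 14.7600
Denominator Σ(z_t−z̄)² = 84.3400
r_2 = 14.7600 / 84.3400 = 0.175

0.175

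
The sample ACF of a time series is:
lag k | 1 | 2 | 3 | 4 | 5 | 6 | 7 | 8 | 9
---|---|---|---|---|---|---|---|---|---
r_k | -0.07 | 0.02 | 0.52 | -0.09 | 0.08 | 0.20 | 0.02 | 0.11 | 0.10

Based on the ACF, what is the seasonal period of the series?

The largest autocorrelation is r_3 = 0.52, with a weaker echo at lag 6 (0.20); the remaining lags stay at or below 0.11.
The dominant spike at lag 3 indicates a seasonal period of 3.

3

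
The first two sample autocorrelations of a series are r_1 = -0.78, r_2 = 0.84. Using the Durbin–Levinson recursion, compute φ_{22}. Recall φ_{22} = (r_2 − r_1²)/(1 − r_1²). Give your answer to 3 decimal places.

φ_{22} = (r_2 − r_1²) / (1 − r_1²)
r_1² = (-0.78)² = 0.6084
Numerator = 0.84 − 0.6084 = 0.2316; denominator = 1 − 0.6084 = 0.3916
φ_{22} = 0.2316 / 0.3916 = 0.591

0.591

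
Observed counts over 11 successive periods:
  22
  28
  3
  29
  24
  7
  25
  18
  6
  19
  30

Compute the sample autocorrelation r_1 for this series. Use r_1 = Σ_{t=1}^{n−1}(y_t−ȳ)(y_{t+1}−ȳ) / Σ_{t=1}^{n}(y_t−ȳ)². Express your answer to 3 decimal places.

Mean ȳ = (22 + 28 + 3 + 29 + 24 + 7 + 25 + 18 + 6 + 19 + 30)/11 = 19.1818
Numerator Σ_{t=1}^{10}(y_t−ȳ)(y_{t+1}−ȳ) = -349.8512
Denominator Σ(y_t−ȳ)² = 941.6364
r_1 = -349.8512 / 941.6364 = -0.372

-0.372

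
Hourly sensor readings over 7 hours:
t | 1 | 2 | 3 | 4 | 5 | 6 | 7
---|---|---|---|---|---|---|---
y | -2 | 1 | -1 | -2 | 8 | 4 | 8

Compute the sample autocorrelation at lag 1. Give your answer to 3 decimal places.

0.161

Mean ȳ = (-2 + 1 − 1 − 2 + 8 + 4 + 8)/7 = 2.2857
Σ(y_t−ȳ)(y_{t+1}−ȳ) = (5.5102) + (4.2245) + (14.0816) + (-24.4898) + (9.7959) + (9.7959) = 18.9184
Denominator Σ(y_t−ȳ)² = 117.4286
r_1 = 18.9184 / 117.4286 = 0.161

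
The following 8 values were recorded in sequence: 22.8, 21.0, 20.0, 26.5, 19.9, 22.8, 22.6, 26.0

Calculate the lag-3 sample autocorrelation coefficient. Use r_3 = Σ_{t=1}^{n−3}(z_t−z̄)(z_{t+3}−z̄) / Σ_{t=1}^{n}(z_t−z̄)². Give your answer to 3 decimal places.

Mean z̄ = (22.8 + 21.0 + 20.0 + 26.5 + 19.9 + 22.8 + 22.6 + 26.0)/8 = 22.7000
Deviations from mean: 0.1000, -1.7000, -2.7000, 3.8000, -2.8000, 0.1000, -0.1000, 3.3000
Numerator Σ_{t=1}^{5}(z_t−z̄)(z_{t+3}−z̄) = -4.7500
Denominator Σ(z_t−z̄)² = 43.3800
r_3 = -4.7500 / 43.3800 = -0.109

-0.109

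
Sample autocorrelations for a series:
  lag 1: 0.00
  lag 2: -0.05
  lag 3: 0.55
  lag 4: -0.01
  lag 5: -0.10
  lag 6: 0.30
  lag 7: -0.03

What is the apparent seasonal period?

3

The largest autocorrelation is r_3 = 0.55, with a weaker echo at lag 6 (0.30); the remaining lags stay at or below 0.00.
The dominant spike at lag 3 indicates a seasonal period of 3.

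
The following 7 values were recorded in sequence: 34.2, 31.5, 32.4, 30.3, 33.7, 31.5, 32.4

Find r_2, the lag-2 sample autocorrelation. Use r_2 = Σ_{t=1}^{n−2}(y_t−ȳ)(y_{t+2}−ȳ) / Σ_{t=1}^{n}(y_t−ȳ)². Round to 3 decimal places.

Mean ȳ = (34.2 + 31.5 + 32.4 + 30.3 + 33.7 + 31.5 + 32.4)/7 = 32.2857
Deviations from mean: 1.9143, -0.7857, 0.1143, -1.9857, 1.4143, -0.7857, 0.1143
Numerator Σ_{t=1}^{5}(y_t−ȳ)(y_{t+2}−ȳ) = 3.6624
Denominator Σ(y_t−ȳ)² = 10.8686
r_2 = 3.6624 / 10.8686 = 0.337

0.337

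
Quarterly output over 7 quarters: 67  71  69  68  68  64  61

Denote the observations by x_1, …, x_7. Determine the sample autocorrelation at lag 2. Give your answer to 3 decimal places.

-0.037

Mean x̄ = (67 + 71 + 69 + 68 + 68 + 64 + 61)/7 = 66.8571
Numerator Σ_{t=1}^{5}(x_t−x̄)(x_{t+2}−x̄) = -2.4694
Denominator Σ(x_t−x̄)² = 66.8571
r_2 = -2.4694 / 66.8571 = -0.037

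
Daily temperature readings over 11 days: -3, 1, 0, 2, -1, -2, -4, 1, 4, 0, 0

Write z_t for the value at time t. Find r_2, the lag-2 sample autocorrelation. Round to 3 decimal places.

-0.311

Mean z̄ = (-3 + 1 + 0 + 2 − 1 − 2 − 4 + 1 + 4 + 0 + 0)/11 = -0.1818
Numerator Σ_{t=1}^{9}(z_t−z̄)(z_{t+2}−z̄) = -16.0661
Denominator Σ(z_t−z̄)² = 51.6364
r_2 = -16.0661 / 51.6364 = -0.311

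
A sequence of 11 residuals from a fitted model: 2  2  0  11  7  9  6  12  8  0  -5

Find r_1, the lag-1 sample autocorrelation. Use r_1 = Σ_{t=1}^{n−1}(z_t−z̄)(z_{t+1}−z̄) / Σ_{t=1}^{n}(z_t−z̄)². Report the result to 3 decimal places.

Mean z̄ = (2 + 2 + 0 + 11 + 7 + 9 + 6 + 12 + 8 + 0 − 5)/11 = 4.7273
Numerator Σ_{t=1}^{10}(z_t−z̄)(z_{t+1}−z̄) = 83.6529
Denominator Σ(z_t−z̄)² = 282.1818
r_1 = 83.6529 / 282.1818 = 0.296

0.296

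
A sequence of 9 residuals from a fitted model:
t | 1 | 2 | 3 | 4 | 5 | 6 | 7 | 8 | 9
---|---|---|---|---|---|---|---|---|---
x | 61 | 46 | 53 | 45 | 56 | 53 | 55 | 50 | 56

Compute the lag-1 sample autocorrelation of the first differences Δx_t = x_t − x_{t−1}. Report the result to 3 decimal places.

First differences Δx: -15, 7, -8, 11, -3, 2, -5, 6
Mean of differences = -0.6250
Numerator Σ(Δx_t−Δx̄)(Δx_{t+1}−Δx̄) = -325.8906
Denominator Σ(Δx_t−Δx̄)² = 529.8750
r_1(Δx) = -325.8906 / 529.8750 = -0.615

-0.615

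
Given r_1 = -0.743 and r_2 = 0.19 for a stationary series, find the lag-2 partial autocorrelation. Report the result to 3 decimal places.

φ_{22} = (r_2 − r_1²) / (1 − r_1²)
r_1² = (-0.743)² = 0.552049
Numerator = 0.19 − 0.5520 = -0.3620; denominator = 1 − 0.5520 = 0.4480
φ_{22} = -0.3620 / 0.4480 = -0.808

-0.808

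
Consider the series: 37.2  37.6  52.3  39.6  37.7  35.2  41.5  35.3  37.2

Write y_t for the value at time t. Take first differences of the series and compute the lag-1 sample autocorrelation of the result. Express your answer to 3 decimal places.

First differences Δy: 0.4, 14.7, -12.7, -1.9, -2.5, 6.3, -6.2, 1.9
Mean of differences = 0.0000
Numerator Σ(Δy_t−Δȳ)(Δy_{t+1}−Δȳ) = -218.5200
Denominator Σ(Δy_t−Δȳ)² = 469.1400
r_1(Δy) = -218.5200 / 469.1400 = -0.466

-0.466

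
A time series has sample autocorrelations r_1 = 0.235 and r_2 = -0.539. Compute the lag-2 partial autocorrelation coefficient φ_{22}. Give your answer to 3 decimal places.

-0.629

φ_{22} = (r_2 − r_1²) / (1 − r_1²)
r_1² = (0.235)² = 0.055225
Numerator = -0.539 − 0.0552 = -0.5942; denominator = 1 − 0.0552 = 0.9448
φ_{22} = -0.5942 / 0.9448 = -0.629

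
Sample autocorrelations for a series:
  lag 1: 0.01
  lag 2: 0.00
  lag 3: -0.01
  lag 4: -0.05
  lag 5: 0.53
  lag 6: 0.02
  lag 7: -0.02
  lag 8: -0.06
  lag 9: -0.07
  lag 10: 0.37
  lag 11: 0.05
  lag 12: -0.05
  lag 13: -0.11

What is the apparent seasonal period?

5

The largest autocorrelation is r_5 = 0.53, with a weaker echo at lag 10 (0.37); the remaining lags stay at or below 0.05.
The dominant spike at lag 5 indicates a seasonal period of 5.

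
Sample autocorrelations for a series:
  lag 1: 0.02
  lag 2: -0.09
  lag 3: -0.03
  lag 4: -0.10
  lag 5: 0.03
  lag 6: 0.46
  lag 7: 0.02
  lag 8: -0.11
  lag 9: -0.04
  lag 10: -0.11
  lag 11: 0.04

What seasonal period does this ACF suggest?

The largest autocorrelation is r_6 = 0.46; the remaining lags stay at or below 0.04.
The dominant spike at lag 6 indicates a seasonal period of 6.

6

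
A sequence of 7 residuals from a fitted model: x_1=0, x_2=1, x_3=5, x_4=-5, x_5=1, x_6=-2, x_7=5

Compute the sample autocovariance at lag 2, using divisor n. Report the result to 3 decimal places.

Mean x̄ = (0 + 1 + 5 − 5 + 1 − 2 + 5)/7 = 0.7143
Σ_{t=1}^{5}(x_t−x̄)(x_{t+2}−x̄) = 13.2653
γ_2 = 13.2653 / 7 = 1.895

1.895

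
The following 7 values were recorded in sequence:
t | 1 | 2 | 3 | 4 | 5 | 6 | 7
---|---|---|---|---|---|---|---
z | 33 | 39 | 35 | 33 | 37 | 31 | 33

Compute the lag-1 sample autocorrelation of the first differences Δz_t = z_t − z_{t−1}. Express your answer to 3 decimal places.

-0.536

First differences Δz: 6, -4, -2, 4, -6, 2
Mean of differences = 0.0000
Numerator Σ(Δz_t−Δz̄)(Δz_{t+1}−Δz̄) = -60.0000
Denominator Σ(Δz_t−Δz̄)² = 112.0000
r_1(Δz) = -60.0000 / 112.0000 = -0.536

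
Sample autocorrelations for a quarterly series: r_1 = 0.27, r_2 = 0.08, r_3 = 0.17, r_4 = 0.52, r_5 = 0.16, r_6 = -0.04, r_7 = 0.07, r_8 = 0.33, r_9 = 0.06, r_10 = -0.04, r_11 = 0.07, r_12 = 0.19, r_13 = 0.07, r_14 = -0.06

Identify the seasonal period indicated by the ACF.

4

The largest autocorrelation is r_4 = 0.52, with a weaker echo at lag 8 (0.33); the remaining lags stay at or below 0.27. The elevated value at lag 1 (0.27), dropping to 0.08 at lag 2, reflects decaying short-term dependence rather than seasonality.
The dominant spike at lag 4 indicates a seasonal period of 4.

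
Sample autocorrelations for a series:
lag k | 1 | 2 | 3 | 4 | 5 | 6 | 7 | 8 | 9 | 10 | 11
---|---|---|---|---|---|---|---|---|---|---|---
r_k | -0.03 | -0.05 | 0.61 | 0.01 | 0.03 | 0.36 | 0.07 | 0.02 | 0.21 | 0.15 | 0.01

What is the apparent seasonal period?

The largest autocorrelation is r_3 = 0.61, with weaker echoes at lags 6 (0.36) and 9 (0.21); the remaining lags stay at or below 0.15.
The dominant spike at lag 3 indicates a seasonal period of 3.

3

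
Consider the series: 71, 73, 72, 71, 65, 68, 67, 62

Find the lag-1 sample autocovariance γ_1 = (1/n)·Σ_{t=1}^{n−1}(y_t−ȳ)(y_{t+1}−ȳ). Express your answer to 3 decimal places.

Mean ȳ = (71 + 73 + 72 + 71 + 65 + 68 + 67 + 62)/8 = 68.6250
Deviations: 2.3750, 4.3750, 3.3750, 2.3750, -3.6250, -0.6250, -1.6250, -6.6250
Σ_{t=1}^{7}(y_t−ȳ)(y_{t+1}−ȳ) = 38.6094
γ_1 = 38.6094 / 8 = 4.826

4.826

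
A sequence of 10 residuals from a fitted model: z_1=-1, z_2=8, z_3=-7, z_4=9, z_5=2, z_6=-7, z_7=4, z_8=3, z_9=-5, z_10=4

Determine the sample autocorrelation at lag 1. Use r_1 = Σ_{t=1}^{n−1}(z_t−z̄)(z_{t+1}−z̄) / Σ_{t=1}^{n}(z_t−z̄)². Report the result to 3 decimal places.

Mean z̄ = (-1 + 8 − 7 + 9 + 2 − 7 + 4 + 3 − 5 + 4)/10 = 1.0000
Numerator Σ_{t=1}^{9}(z_t−z̄)(z_{t+1}−z̄) = -182.0000
Denominator Σ(z_t−z̄)² = 304.0000
r_1 = -182.0000 / 304.0000 = -0.599

-0.599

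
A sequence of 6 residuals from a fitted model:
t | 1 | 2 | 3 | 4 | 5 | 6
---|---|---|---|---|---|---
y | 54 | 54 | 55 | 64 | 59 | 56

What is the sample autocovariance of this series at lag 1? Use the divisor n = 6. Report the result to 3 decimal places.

Mean ȳ = (54 + 54 + 55 + 64 + 59 + 56)/6 = 57.0000
Deviations: -3.0000, -3.0000, -2.0000, 7.0000, 2.0000, -1.0000
Σ_{t=1}^{5}(y_t−ȳ)(y_{t+1}−ȳ) = 13.0000
γ_1 = 13.0000 / 6 = 2.167

2.167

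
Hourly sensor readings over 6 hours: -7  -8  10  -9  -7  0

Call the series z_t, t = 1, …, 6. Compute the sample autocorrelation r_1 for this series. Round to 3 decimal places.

-0.417

Mean z̄ = (-7 − 8 + 10 − 9 − 7 + 0)/6 = -3.5000
Σ(z_t−z̄)(z_{t+1}−z̄) = (15.7500) + (-60.7500) + (-74.2500) + (19.2500) + (-12.2500) = -112.2500
Denominator Σ(z_t−z̄)² = 269.5000
r_1 = -112.2500 / 269.5000 = -0.417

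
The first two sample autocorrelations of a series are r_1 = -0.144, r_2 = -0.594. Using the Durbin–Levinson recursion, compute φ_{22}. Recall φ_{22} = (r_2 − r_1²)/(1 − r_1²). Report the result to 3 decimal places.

-0.628

φ_{22} = (r_2 − r_1²) / (1 − r_1²)
r_1² = (-0.144)² = 0.020736
Numerator = -0.594 − 0.0207 = -0.6147; denominator = 1 − 0.0207 = 0.9793
φ_{22} = -0.6147 / 0.9793 = -0.628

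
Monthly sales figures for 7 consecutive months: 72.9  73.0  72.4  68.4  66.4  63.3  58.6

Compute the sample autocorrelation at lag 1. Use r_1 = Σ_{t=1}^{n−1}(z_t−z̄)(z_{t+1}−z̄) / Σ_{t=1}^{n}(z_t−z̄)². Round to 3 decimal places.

0.550

Mean z̄ = (72.9 + 73.0 + 72.4 + 68.4 + 66.4 + 63.3 + 58.6)/7 = 67.8571
Deviations from mean: 5.0429, 5.1429, 4.5429, 0.5429, -1.4571, -4.5571, -9.2571
Numerator Σ_{t=1}^{6}(z_t−z̄)(z_{t+1}−z̄) = 99.7996
Denominator Σ(z_t−z̄)² = 181.3971
r_1 = 99.7996 / 181.3971 = 0.550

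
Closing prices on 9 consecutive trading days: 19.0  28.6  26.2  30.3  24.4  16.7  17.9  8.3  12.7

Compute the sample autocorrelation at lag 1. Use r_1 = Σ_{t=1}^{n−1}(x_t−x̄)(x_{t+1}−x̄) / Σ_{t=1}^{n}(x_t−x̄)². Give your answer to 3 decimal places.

0.566

Mean x̄ = (19.0 + 28.6 + 26.2 + 30.3 + 24.4 + 16.7 + 17.9 + 8.3 + 12.7)/9 = 20.4556
Numerator Σ_{t=1}^{8}(x_t−x̄)(x_{t+1}−x̄) = 250.4336
Denominator Σ(x_t−x̄)² = 442.4622
r_1 = 250.4336 / 442.4622 = 0.566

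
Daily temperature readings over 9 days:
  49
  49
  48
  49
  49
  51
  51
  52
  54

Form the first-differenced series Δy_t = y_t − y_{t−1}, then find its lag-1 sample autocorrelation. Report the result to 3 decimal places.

-0.161

First differences Δy: 0, -1, 1, 0, 2, 0, 1, 2
Mean of differences = 0.6250
Numerator Σ(Δy_t−Δȳ)(Δy_{t+1}−Δȳ) = -1.2656
Denominator Σ(Δy_t−Δȳ)² = 7.8750
r_1(Δy) = -1.2656 / 7.8750 = -0.161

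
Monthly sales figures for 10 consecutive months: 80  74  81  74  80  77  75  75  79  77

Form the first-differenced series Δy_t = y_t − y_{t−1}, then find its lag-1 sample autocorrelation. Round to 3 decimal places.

First differences Δy: -6, 7, -7, 6, -3, -2, 0, 4, -2
Mean of differences = -0.3333
Numerator Σ(Δy_t−Δȳ)(Δy_{t+1}−Δȳ) = -151.4444
Denominator Σ(Δy_t−Δȳ)² = 202.0000
r_1(Δy) = -151.4444 / 202.0000 = -0.750

-0.750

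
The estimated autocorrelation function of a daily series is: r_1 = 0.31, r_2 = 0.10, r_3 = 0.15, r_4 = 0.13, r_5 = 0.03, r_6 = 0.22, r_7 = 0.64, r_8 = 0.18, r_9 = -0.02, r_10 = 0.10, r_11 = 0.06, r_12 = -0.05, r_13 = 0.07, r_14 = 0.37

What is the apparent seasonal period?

The largest autocorrelation is r_7 = 0.64, with a weaker echo at lag 14 (0.37); the remaining lags stay at or below 0.31. The elevated value at lag 1 (0.31), dropping to 0.10 at lag 2, reflects decaying short-term dependence rather than seasonality.
The dominant spike at lag 7 indicates a seasonal period of 7.

7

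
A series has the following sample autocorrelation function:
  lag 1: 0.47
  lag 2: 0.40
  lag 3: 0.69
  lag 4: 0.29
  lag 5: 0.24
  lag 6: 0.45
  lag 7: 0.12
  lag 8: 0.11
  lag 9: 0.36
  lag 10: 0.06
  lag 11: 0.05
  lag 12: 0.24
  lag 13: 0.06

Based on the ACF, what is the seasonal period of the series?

3

The largest autocorrelation is r_3 = 0.69; the remaining lags stay at or below 0.47. The elevated value at lag 1 (0.47), dropping to 0.40 at lag 2, reflects decaying short-term dependence rather than seasonality.
The dominant spike at lag 3 indicates a seasonal period of 3.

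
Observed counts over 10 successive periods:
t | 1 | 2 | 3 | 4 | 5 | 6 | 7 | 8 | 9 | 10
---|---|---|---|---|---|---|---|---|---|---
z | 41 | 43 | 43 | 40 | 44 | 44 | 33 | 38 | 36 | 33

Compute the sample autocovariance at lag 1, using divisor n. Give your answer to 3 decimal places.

Mean z̄ = (41 + 43 + 43 + 40 + 44 + 44 + 33 + 38 + 36 + 33)/10 = 39.5000
Σ_{t=1}^{9}(z_t−z̄)(z_{t+1}−z̄) = 50.2500
γ_1 = 50.2500 / 10 = 5.025

5.025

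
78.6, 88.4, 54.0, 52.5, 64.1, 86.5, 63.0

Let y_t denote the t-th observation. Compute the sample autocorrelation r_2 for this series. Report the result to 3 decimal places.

-0.473

Mean ȳ = (78.6 + 88.4 + 54.0 + 52.5 + 64.1 + 86.5 + 63.0)/7 = 69.5857
Deviations from mean: 9.0143, 18.8143, -15.5857, -17.0857, -5.4857, 16.9143, -6.5857
Numerator Σ_{t=1}^{5}(y_t−ȳ)(y_{t+2}−ȳ) = -629.3161
Denominator Σ(y_t−ȳ)² = 1329.6286
r_2 = -629.3161 / 1329.6286 = -0.473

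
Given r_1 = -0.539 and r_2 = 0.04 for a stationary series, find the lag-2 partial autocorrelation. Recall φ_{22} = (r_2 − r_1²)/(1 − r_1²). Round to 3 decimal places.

-0.353

φ_{22} = (r_2 − r_1²) / (1 − r_1²)
r_1² = (-0.539)² = 0.290521
Numerator = 0.04 − 0.2905 = -0.2505; denominator = 1 − 0.2905 = 0.7095
φ_{22} = -0.2505 / 0.7095 = -0.353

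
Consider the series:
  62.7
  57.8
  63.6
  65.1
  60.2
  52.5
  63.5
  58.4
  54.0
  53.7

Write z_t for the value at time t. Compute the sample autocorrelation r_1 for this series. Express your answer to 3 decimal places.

0.077

Mean z̄ = (62.7 + 57.8 + 63.6 + 65.1 + 60.2 + 52.5 + 63.5 + 58.4 + 54.0 + 53.7)/10 = 59.1500
Numerator Σ_{t=1}^{9}(z_t−z̄)(z_{t+1}−z̄) = 14.6825
Denominator Σ(z_t−z̄)² = 190.6650
r_1 = 14.6825 / 190.6650 = 0.077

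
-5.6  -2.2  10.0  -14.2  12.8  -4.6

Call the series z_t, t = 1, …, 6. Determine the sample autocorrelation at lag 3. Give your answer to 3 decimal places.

Mean z̄ = (-5.6 − 2.2 + 10.0 − 14.2 + 12.8 − 4.6)/6 = -0.6333
Σ(z_t−z̄)(z_{t+3}−z̄) = (67.3811) + (-21.0456) + (-42.1789) = 4.1567
Denominator Σ(z_t−z̄)² = 520.4333
r_3 = 4.1567 / 520.4333 = 0.008

0.008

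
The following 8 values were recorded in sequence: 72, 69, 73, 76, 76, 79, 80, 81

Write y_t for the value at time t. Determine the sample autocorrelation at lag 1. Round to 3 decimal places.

0.649

Mean ȳ = (72 + 69 + 73 + 76 + 76 + 79 + 80 + 81)/8 = 75.7500
Deviations from mean: -3.7500, -6.7500, -2.7500, 0.2500, 0.2500, 3.2500, 4.2500, 5.2500
Numerator Σ_{t=1}^{7}(y_t−ȳ)(y_{t+1}−ȳ) = 80.1875
Denominator Σ(y_t−ȳ)² = 123.5000
r_1 = 80.1875 / 123.5000 = 0.649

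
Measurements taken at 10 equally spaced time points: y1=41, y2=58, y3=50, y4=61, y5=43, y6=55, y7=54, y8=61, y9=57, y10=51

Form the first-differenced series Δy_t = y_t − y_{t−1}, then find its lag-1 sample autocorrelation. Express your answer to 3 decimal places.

-0.640

First differences Δy: 17, -8, 11, -18, 12, -1, 7, -4, -6
Mean of differences = 1.1111
Numerator Σ(Δy_t−Δȳ)(Δy_{t+1}−Δȳ) = -661.1235
Denominator Σ(Δy_t−Δȳ)² = 1032.8889
r_1(Δy) = -661.1235 / 1032.8889 = -0.640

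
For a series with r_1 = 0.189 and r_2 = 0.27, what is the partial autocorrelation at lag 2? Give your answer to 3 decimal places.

φ_{22} = (r_2 − r_1²) / (1 − r_1²)
r_1² = (0.189)² = 0.035721
Numerator = 0.27 − 0.0357 = 0.2343; denominator = 1 − 0.0357 = 0.9643
φ_{22} = 0.2343 / 0.9643 = 0.243

0.243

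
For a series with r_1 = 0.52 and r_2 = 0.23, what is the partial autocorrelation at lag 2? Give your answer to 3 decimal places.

φ_{22} = (r_2 − r_1²) / (1 − r_1²)
r_1² = (0.52)² = 0.2704
Numerator = 0.23 − 0.2704 = -0.0404; denominator = 1 − 0.2704 = 0.7296
φ_{22} = -0.0404 / 0.7296 = -0.055

-0.055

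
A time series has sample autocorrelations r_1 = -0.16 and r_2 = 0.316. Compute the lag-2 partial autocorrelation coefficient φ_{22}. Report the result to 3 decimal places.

φ_{22} = (r_2 − r_1²) / (1 − r_1²)
r_1² = (-0.16)² = 0.0256
Numerator = 0.316 − 0.0256 = 0.2904; denominator = 1 − 0.0256 = 0.9744
φ_{22} = 0.2904 / 0.9744 = 0.298

0.298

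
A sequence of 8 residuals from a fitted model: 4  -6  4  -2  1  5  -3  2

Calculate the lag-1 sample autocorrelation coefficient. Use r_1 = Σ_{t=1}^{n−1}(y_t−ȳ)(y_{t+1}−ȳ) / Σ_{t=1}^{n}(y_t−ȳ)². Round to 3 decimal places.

-0.684

Mean ȳ = (4 − 6 + 4 − 2 + 1 + 5 − 3 + 2)/8 = 0.6250
Numerator Σ_{t=1}^{7}(y_t−ȳ)(y_{t+1}−ȳ) = -73.7656
Denominator Σ(y_t−ȳ)² = 107.8750
r_1 = -73.7656 / 107.8750 = -0.684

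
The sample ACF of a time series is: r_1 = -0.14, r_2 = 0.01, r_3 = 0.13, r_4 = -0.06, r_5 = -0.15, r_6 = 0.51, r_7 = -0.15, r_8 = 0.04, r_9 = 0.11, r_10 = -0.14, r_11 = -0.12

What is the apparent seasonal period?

6

The largest autocorrelation is r_6 = 0.51; the remaining lags stay at or below 0.13.
The dominant spike at lag 6 indicates a seasonal period of 6.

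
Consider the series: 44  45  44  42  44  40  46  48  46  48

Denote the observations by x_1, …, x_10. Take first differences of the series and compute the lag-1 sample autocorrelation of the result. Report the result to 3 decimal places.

-0.438

First differences Δx: 1, -1, -2, 2, -4, 6, 2, -2, 2
Mean of differences = 0.4444
Numerator Σ(Δx_t−Δx̄)(Δx_{t+1}−Δx̄) = -31.6420
Denominator Σ(Δx_t−Δx̄)² = 72.2222
r_1(Δx) = -31.6420 / 72.2222 = -0.438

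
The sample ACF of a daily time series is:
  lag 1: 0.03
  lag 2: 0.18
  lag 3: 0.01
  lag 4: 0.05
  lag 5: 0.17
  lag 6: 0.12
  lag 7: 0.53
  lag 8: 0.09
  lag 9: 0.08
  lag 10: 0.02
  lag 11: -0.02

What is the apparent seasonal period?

The largest autocorrelation is r_7 = 0.53; the remaining lags stay at or below 0.18.
The dominant spike at lag 7 indicates a seasonal period of 7.

7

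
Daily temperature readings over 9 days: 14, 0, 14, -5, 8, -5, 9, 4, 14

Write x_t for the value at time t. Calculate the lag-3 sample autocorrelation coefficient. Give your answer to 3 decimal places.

-0.647

Mean x̄ = (14 + 0 + 14 − 5 + 8 − 5 + 9 + 4 + 14)/9 = 5.8889
Σ(x_t−x̄)(x_{t+3}−x̄) = (-88.3210) + (-12.4321) + (-88.3210) + (-33.8765) + (-3.9877) + (-88.3210) = -315.2593
Denominator Σ(x_t−x̄)² = 486.8889
r_3 = -315.2593 / 486.8889 = -0.647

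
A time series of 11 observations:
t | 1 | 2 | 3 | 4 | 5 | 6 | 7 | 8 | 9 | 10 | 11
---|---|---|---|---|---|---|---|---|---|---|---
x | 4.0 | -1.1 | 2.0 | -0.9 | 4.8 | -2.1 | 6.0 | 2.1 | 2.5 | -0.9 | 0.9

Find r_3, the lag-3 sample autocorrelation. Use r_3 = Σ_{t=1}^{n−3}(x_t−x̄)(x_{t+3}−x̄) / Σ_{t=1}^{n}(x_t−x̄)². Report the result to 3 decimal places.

-0.569

Mean x̄ = (4.0 − 1.1 + 2.0 − 0.9 + 4.8 − 2.1 + 6.0 + 2.1 + 2.5 − 0.9 + 0.9)/11 = 1.5727
Numerator Σ_{t=1}^{8}(x_t−x̄)(x_{t+3}−x̄) = -40.1504
Denominator Σ(x_t−x̄)² = 70.5418
r_3 = -40.1504 / 70.5418 = -0.569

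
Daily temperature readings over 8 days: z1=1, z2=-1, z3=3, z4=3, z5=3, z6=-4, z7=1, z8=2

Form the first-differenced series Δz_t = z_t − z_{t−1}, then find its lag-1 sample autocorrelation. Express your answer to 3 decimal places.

First differences Δz: -2, 4, 0, 0, -7, 5, 1
Mean of differences = 0.1429
Numerator Σ(Δz_t−Δz̄)(Δz_{t+1}−Δz̄) = -38.3061
Denominator Σ(Δz_t−Δz̄)² = 94.8571
r_1(Δz) = -38.3061 / 94.8571 = -0.404

-0.404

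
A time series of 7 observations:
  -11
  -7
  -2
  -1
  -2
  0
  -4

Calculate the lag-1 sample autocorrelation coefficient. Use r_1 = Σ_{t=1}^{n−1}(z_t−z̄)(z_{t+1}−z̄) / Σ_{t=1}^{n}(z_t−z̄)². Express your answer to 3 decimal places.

Mean z̄ = (-11 − 7 − 2 − 1 − 2 + 0 − 4)/7 = -3.8571
Deviations from mean: -7.1429, -3.1429, 1.8571, 2.8571, 1.8571, 3.8571, -0.1429
Σ(z_t−z̄)(z_{t+1}−z̄) = (22.4490) + (-5.8367) + (5.3061) + (5.3061) + (7.1633) + (-0.5510) = 33.8367
Denominator Σ(z_t−z̄)² = 90.8571
r_1 = 33.8367 / 90.8571 = 0.372

0.372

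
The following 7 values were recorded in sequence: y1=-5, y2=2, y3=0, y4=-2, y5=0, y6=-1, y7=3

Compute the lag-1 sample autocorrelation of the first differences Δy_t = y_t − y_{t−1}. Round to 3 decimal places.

-0.264

First differences Δy: 7, -2, -2, 2, -1, 4
Mean of differences = 1.3333
Numerator Σ(Δy_t−Δȳ)(Δy_{t+1}−Δȳ) = -17.7778
Denominator Σ(Δy_t−Δȳ)² = 67.3333
r_1(Δy) = -17.7778 / 67.3333 = -0.264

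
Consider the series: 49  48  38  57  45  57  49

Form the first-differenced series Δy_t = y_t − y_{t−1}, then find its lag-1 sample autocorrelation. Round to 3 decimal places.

-0.796

First differences Δy: -1, -10, 19, -12, 12, -8
Mean of differences = 0.0000
Numerator Σ(Δy_t−Δȳ)(Δy_{t+1}−Δȳ) = -648.0000
Denominator Σ(Δy_t−Δȳ)² = 814.0000
r_1(Δy) = -648.0000 / 814.0000 = -0.796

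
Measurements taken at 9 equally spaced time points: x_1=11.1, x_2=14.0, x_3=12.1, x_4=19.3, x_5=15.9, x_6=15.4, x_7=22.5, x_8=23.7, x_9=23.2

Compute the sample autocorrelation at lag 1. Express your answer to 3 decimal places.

Mean x̄ = (11.1 + 14.0 + 12.1 + 19.3 + 15.9 + 15.4 + 22.5 + 23.7 + 23.2)/9 = 17.4667
Numerator Σ_{t=1}^{8}(x_t−x̄)(x_{t+1}−x̄) = 87.9122
Denominator Σ(x_t−x̄)² = 188.5000
r_1 = 87.9122 / 188.5000 = 0.466

0.466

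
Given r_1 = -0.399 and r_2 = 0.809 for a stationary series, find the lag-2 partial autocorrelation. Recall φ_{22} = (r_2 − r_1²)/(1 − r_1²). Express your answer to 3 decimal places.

φ_{22} = (r_2 − r_1²) / (1 − r_1²)
r_1² = (-0.399)² = 0.159201
Numerator = 0.809 − 0.1592 = 0.6498; denominator = 1 − 0.1592 = 0.8408
φ_{22} = 0.6498 / 0.8408 = 0.773

0.773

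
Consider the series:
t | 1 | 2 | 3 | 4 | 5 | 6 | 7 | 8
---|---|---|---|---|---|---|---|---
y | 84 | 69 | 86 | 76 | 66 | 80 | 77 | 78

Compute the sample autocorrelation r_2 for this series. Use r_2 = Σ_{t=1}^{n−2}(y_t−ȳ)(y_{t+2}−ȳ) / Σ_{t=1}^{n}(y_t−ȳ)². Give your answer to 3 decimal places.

Mean ȳ = (84 + 69 + 86 + 76 + 66 + 80 + 77 + 78)/8 = 77.0000
Numerator Σ_{t=1}^{6}(y_t−ȳ)(y_{t+2}−ȳ) = -28.0000
Denominator Σ(y_t−ȳ)² = 326.0000
r_2 = -28.0000 / 326.0000 = -0.086

-0.086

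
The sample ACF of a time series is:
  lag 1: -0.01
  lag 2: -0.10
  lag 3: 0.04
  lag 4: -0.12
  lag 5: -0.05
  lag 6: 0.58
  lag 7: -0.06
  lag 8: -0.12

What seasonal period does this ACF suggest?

6

The largest autocorrelation is r_6 = 0.58; the remaining lags stay at or below 0.04.
The dominant spike at lag 6 indicates a seasonal period of 6.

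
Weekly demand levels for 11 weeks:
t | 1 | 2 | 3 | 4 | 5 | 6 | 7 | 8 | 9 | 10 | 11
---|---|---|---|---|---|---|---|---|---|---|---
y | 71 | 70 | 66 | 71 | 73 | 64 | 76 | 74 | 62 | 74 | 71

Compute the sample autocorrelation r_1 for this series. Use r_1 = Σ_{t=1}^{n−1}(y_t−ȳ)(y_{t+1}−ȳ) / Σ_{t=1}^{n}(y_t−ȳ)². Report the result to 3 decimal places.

-0.465

Mean ȳ = (71 + 70 + 66 + 71 + 73 + 64 + 76 + 74 + 62 + 74 + 71)/11 = 70.1818
Numerator Σ_{t=1}^{10}(y_t−ȳ)(y_{t+1}−ȳ) = -91.0331
Denominator Σ(y_t−ȳ)² = 195.6364
r_1 = -91.0331 / 195.6364 = -0.465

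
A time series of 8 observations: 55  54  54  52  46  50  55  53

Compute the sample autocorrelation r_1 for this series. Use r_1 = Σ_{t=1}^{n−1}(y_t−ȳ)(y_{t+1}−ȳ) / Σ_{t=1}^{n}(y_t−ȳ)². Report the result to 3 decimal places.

0.292

Mean ȳ = (55 + 54 + 54 + 52 + 46 + 50 + 55 + 53)/8 = 52.3750
Σ(y_t−ȳ)(y_{t+1}−ȳ) = (4.2656) + (2.6406) + (-0.6094) + (2.3906) + (15.1406) + (-6.2344) + (1.6406) = 19.2344
Denominator Σ(y_t−ȳ)² = 65.8750
r_1 = 19.2344 / 65.8750 = 0.292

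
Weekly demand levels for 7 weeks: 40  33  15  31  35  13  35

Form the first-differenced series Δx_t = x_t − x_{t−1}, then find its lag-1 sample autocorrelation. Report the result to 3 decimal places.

First differences Δx: -7, -18, 16, 4, -22, 22
Mean of differences = -0.8333
Numerator Σ(Δx_t−Δx̄)(Δx_{t+1}−Δx̄) = -687.3611
Denominator Σ(Δx_t−Δx̄)² = 1608.8333
r_1(Δx) = -687.3611 / 1608.8333 = -0.427

-0.427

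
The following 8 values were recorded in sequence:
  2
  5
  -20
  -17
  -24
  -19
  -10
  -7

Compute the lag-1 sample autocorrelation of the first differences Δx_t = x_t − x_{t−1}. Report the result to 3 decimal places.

-0.195

First differences Δx: 3, -25, 3, -7, 5, 9, 3
Mean of differences = -1.2857
Numerator Σ(Δx_t−Δx̄)(Δx_{t+1}−Δx̄) = -154.9388
Denominator Σ(Δx_t−Δx̄)² = 795.4286
r_1(Δx) = -154.9388 / 795.4286 = -0.195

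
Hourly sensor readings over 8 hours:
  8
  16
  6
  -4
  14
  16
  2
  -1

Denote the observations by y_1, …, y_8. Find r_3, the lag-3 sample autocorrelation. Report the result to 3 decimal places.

Mean ȳ = (8 + 16 + 6 − 4 + 14 + 16 + 2 − 1)/8 = 7.1250
Deviations from mean: 0.8750, 8.8750, -1.1250, -11.1250, 6.8750, 8.8750, -5.1250, -8.1250
Σ(y_t−ȳ)(y_{t+3}−ȳ) = (-9.7344) + (61.0156) + (-9.9844) + (57.0156) + (-55.8594) = 42.4531
Denominator Σ(y_t−ȳ)² = 422.8750
r_3 = 42.4531 / 422.8750 = 0.100

0.100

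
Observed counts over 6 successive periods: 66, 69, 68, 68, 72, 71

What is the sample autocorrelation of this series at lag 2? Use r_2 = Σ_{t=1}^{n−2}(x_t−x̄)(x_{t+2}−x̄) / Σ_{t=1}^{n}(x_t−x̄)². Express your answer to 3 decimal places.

Mean x̄ = (66 + 69 + 68 + 68 + 72 + 71)/6 = 69.0000
Deviations from mean: -3.0000, 0.0000, -1.0000, -1.0000, 3.0000, 2.0000
Σ(x_t−x̄)(x_{t+2}−x̄) = (3.0000) + (0.0000) + (-3.0000) + (-2.0000) = -2.0000
Denominator Σ(x_t−x̄)² = 24.0000
r_2 = -2.0000 / 24.0000 = -0.083

-0.083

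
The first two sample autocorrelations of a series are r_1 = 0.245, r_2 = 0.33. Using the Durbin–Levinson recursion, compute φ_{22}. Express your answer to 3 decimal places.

0.287

φ_{22} = (r_2 − r_1²) / (1 − r_1²)
r_1² = (0.245)² = 0.060025
Numerator = 0.33 − 0.0600 = 0.2700; denominator = 1 − 0.0600 = 0.9400
φ_{22} = 0.2700 / 0.9400 = 0.287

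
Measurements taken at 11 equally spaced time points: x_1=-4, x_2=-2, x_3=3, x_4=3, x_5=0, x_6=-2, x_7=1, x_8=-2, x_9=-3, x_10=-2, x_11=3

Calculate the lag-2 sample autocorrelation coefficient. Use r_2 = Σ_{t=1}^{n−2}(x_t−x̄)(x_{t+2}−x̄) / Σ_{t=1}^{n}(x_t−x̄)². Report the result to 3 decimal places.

-0.426

Mean x̄ = (-4 − 2 + 3 + 3 + 0 − 2 + 1 − 2 − 3 − 2 + 3)/11 = -0.4545
Numerator Σ_{t=1}^{9}(x_t−x̄)(x_{t+2}−x̄) = -28.4132
Denominator Σ(x_t−x̄)² = 66.7273
r_2 = -28.4132 / 66.7273 = -0.426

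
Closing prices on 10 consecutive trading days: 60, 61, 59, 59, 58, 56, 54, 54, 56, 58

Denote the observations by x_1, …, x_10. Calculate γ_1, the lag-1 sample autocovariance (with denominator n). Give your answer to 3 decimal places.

Mean x̄ = (60 + 61 + 59 + 59 + 58 + 56 + 54 + 54 + 56 + 58)/10 = 57.5000
Σ_{t=1}^{9}(x_t−x̄)(x_{t+1}−x̄) = 38.2500
γ_1 = 38.2500 / 10 = 3.825

3.825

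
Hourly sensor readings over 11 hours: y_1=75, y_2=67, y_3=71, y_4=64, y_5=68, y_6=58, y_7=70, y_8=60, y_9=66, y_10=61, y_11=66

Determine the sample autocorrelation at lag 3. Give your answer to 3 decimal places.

Mean ȳ = (75 + 67 + 71 + 64 + 68 + 58 + 70 + 60 + 66 + 61 + 66)/11 = 66.0000
Numerator Σ_{t=1}^{8}(y_t−ȳ)(y_{t+3}−ȳ) = -96.0000
Denominator Σ(y_t−ȳ)² = 256.0000
r_3 = -96.0000 / 256.0000 = -0.375

-0.375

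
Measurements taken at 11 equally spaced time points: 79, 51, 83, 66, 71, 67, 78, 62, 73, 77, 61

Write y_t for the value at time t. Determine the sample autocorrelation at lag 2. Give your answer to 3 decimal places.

0.213

Mean ȳ = (79 + 51 + 83 + 66 + 71 + 67 + 78 + 62 + 73 + 77 + 61)/11 = 69.8182
Numerator Σ_{t=1}^{9}(y_t−ȳ)(y_{t+2}−ȳ) = 192.7521
Denominator Σ(y_t−ȳ)² = 903.6364
r_2 = 192.7521 / 903.6364 = 0.213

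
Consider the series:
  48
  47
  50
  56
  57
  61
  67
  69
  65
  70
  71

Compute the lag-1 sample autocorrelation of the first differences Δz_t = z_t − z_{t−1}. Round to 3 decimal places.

-0.219

First differences Δz: -1, 3, 6, 1, 4, 6, 2, -4, 5, 1
Mean of differences = 2.3000
Numerator Σ(Δz_t−Δz̄)(Δz_{t+1}−Δz̄) = -20.1900
Denominator Σ(Δz_t−Δz̄)² = 92.1000
r_1(Δz) = -20.1900 / 92.1000 = -0.219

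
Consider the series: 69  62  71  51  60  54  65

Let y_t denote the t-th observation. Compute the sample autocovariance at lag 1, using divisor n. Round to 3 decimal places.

-12.644

Mean ȳ = (69 + 62 + 71 + 51 + 60 + 54 + 65)/7 = 61.7143
Deviations: 7.2857, 0.2857, 9.2857, -10.7143, -1.7143, -7.7143, 3.2857
Σ_{t=1}^{6}(y_t−ȳ)(y_{t+1}−ȳ) = -88.5102
γ_1 = -88.5102 / 7 = -12.644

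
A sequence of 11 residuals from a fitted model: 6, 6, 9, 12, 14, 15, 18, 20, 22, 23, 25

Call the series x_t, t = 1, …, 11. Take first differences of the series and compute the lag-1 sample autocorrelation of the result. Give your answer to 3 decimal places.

-0.215

First differences Δx: 0, 3, 3, 2, 1, 3, 2, 2, 1, 2
Mean of differences = 1.9000
Numerator Σ(Δx_t−Δx̄)(Δx_{t+1}−Δx̄) = -1.9100
Denominator Σ(Δx_t−Δx̄)² = 8.9000
r_1(Δx) = -1.9100 / 8.9000 = -0.215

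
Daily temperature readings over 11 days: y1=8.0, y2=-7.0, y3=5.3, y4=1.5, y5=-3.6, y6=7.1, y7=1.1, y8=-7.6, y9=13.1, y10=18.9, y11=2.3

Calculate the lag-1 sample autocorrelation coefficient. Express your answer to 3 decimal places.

-0.061

Mean ȳ = (8.0 − 7.0 + 5.3 + 1.5 − 3.6 + 7.1 + 1.1 − 7.6 + 13.1 + 18.9 + 2.3)/11 = 3.5545
Numerator Σ_{t=1}^{10}(y_t−ȳ)(y_{t+1}−ȳ) = -40.1657
Denominator Σ(y_t−ȳ)² = 660.8073
r_1 = -40.1657 / 660.8073 = -0.061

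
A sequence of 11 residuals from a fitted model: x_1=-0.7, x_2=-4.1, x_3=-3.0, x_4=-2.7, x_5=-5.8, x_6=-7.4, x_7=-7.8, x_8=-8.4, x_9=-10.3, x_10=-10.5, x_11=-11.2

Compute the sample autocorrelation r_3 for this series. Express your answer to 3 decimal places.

0.254

Mean x̄ = (-0.7 − 4.1 − 3.0 − 2.7 − 5.8 − 7.4 − 7.8 − 8.4 − 10.3 − 10.5 − 11.2)/11 = -6.5364
Numerator Σ_{t=1}^{8}(x_t−x̄)(x_{t+3}−x̄) = 31.8606
Denominator Σ(x_t−x̄)² = 125.2055
r_3 = 31.8606 / 125.2055 = 0.254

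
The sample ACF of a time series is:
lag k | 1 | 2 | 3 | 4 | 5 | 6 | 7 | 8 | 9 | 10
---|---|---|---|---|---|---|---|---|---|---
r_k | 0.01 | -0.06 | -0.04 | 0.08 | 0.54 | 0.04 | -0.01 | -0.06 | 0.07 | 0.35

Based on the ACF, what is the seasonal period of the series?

The largest autocorrelation is r_5 = 0.54, with a weaker echo at lag 10 (0.35); the remaining lags stay at or below 0.08.
The dominant spike at lag 5 indicates a seasonal period of 5.

5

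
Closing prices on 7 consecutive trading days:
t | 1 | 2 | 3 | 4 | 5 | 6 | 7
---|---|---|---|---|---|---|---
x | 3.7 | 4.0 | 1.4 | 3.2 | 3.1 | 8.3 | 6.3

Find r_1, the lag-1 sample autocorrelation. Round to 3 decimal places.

Mean x̄ = (3.7 + 4.0 + 1.4 + 3.2 + 3.1 + 8.3 + 6.3)/7 = 4.2857
Deviations from mean: -0.5857, -0.2857, -2.8857, -1.0857, -1.1857, 4.0143, 2.0143
Numerator Σ_{t=1}^{6}(x_t−x̄)(x_{t+1}−x̄) = 8.7384
Denominator Σ(x_t−x̄)² = 31.5086
r_1 = 8.7384 / 31.5086 = 0.277

0.277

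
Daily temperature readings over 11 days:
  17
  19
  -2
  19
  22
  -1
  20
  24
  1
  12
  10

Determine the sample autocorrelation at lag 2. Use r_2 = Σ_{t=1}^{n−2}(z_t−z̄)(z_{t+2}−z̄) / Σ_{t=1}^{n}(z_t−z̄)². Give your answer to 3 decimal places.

-0.432

Mean z̄ = (17 + 19 − 2 + 19 + 22 − 1 + 20 + 24 + 1 + 12 + 10)/11 = 12.8182
Numerator Σ_{t=1}^{9}(z_t−z̄)(z_{t+2}−z̄) = -394.5207
Denominator Σ(z_t−z̄)² = 913.6364
r_2 = -394.5207 / 913.6364 = -0.432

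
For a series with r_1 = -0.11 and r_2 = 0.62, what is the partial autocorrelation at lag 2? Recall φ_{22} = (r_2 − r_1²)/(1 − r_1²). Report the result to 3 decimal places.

φ_{22} = (r_2 − r_1²) / (1 − r_1²)
r_1² = (-0.11)² = 0.0121
Numerator = 0.62 − 0.0121 = 0.6079; denominator = 1 − 0.0121 = 0.9879
φ_{22} = 0.6079 / 0.9879 = 0.615

0.615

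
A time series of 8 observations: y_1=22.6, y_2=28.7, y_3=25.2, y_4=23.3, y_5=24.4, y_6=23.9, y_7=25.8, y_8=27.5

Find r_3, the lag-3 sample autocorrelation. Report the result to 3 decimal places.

Mean ȳ = (22.6 + 28.7 + 25.2 + 23.3 + 24.4 + 23.9 + 25.8 + 27.5)/8 = 25.1750
Σ(y_t−ȳ)(y_{t+3}−ȳ) = (4.8281) + (-2.7319) + (-0.0319) + (-1.1719) + (-1.8019) = -0.9094
Denominator Σ(y_t−ȳ)² = 30.5950
r_3 = -0.9094 / 30.5950 = -0.030

-0.030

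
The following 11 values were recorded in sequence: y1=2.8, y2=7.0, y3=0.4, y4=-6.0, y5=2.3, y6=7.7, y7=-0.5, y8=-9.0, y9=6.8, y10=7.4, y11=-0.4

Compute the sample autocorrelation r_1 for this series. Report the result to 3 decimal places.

-0.062

Mean ȳ = (2.8 + 7.0 + 0.4 − 6.0 + 2.3 + 7.7 − 0.5 − 9.0 + 6.8 + 7.4 − 0.4)/11 = 1.6818
Numerator Σ_{t=1}^{10}(y_t−ȳ)(y_{t+1}−ȳ) = -19.1858
Denominator Σ(y_t−ȳ)² = 308.8764
r_1 = -19.1858 / 308.8764 = -0.062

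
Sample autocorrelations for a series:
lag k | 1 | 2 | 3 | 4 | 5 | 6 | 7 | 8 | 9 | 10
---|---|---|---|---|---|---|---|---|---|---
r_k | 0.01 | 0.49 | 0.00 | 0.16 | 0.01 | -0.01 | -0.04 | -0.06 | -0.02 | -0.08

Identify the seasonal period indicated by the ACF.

2

The largest autocorrelation is r_2 = 0.49, with a weaker echo at lag 4 (0.16); the remaining lags stay at or below 0.01.
The dominant spike at lag 2 indicates a seasonal period of 2.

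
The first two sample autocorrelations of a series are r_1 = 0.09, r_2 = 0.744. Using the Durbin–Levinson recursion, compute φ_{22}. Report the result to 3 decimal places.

0.742

φ_{22} = (r_2 − r_1²) / (1 − r_1²)
r_1² = (0.09)² = 0.0081
Numerator = 0.744 − 0.0081 = 0.7359; denominator = 1 − 0.0081 = 0.9919
φ_{22} = 0.7359 / 0.9919 = 0.742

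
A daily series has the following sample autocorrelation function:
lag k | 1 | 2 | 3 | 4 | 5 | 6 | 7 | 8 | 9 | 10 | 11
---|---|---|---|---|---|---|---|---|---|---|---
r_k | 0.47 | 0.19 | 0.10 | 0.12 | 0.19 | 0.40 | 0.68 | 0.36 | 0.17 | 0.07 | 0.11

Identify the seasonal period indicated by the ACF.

The largest autocorrelation is r_7 = 0.68; the remaining lags stay at or below 0.47. The elevated value at lag 1 (0.47), dropping to 0.19 at lag 2, reflects decaying short-term dependence rather than seasonality.
The dominant spike at lag 7 indicates a seasonal period of 7.

7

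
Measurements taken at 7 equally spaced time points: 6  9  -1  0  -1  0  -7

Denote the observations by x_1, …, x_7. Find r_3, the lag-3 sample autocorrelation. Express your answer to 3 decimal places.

-0.069

Mean x̄ = (6 + 9 − 1 + 0 − 1 + 0 − 7)/7 = 0.8571
Deviations from mean: 5.1429, 8.1429, -1.8571, -0.8571, -1.8571, -0.8571, -7.8571
Numerator Σ_{t=1}^{4}(x_t−x̄)(x_{t+3}−x̄) = -11.2041
Denominator Σ(x_t−x̄)² = 162.8571
r_3 = -11.2041 / 162.8571 = -0.069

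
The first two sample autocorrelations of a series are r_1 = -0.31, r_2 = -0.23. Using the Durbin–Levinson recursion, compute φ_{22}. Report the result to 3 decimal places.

φ_{22} = (r_2 − r_1²) / (1 − r_1²)
r_1² = (-0.31)² = 0.0961
Numerator = -0.23 − 0.0961 = -0.3261; denominator = 1 − 0.0961 = 0.9039
φ_{22} = -0.3261 / 0.9039 = -0.361

-0.361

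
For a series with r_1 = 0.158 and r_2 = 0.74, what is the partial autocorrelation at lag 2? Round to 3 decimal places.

0.733

φ_{22} = (r_2 − r_1²) / (1 − r_1²)
r_1² = (0.158)² = 0.024964
Numerator = 0.74 − 0.0250 = 0.7150; denominator = 1 − 0.0250 = 0.9750
φ_{22} = 0.7150 / 0.9750 = 0.733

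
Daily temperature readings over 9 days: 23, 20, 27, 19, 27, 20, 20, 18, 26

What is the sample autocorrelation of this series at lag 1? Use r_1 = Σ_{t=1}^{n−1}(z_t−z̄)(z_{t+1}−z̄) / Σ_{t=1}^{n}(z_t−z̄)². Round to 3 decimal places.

-0.535

Mean z̄ = (23 + 20 + 27 + 19 + 27 + 20 + 20 + 18 + 26)/9 = 22.2222
Numerator Σ_{t=1}^{8}(z_t−z̄)(z_{t+1}−z̄) = -55.3827
Denominator Σ(z_t−z̄)² = 103.5556
r_1 = -55.3827 / 103.5556 = -0.535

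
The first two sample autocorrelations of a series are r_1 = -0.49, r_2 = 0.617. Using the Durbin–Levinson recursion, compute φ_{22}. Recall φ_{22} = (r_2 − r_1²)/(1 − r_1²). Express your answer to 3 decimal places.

φ_{22} = (r_2 − r_1²) / (1 − r_1²)
r_1² = (-0.49)² = 0.2401
Numerator = 0.617 − 0.2401 = 0.3769; denominator = 1 − 0.2401 = 0.7599
φ_{22} = 0.3769 / 0.7599 = 0.496

0.496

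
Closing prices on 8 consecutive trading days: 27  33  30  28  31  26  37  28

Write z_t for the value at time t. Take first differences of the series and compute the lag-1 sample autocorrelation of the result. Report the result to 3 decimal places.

First differences Δz: 6, -3, -2, 3, -5, 11, -9
Mean of differences = 0.1429
Numerator Σ(Δz_t−Δz̄)(Δz_{t+1}−Δz̄) = -187.5918
Denominator Σ(Δz_t−Δz̄)² = 284.8571
r_1(Δz) = -187.5918 / 284.8571 = -0.659

-0.659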